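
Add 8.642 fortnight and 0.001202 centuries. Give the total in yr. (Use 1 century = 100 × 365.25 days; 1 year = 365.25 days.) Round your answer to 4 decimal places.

0.4514 yr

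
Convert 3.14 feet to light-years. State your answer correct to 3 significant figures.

1 ft = 3.22174 × 10^-17 light-years.
Thus 3.14 × 3.22174 × 10^-17 ≈ 1.01 × 10^-16 ly.

1.01 × 10^-16 ly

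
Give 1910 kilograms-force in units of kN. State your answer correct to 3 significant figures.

18.7 kN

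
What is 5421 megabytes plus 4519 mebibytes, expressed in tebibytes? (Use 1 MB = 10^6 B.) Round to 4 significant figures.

0.009240 tebibytes

5421 MB = 0.00493037 TiB and 4519 MiB = 0.00430965 TiB.
0.00493037 + 0.00430965 ≈ 0.009240 TiB.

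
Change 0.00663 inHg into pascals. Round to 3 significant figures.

22.5 Pa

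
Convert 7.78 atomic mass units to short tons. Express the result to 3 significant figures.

1 atomic mass unit = 1.83043e-30 short ton.
Thus 7.78 × 1.83043e-30 ≈ 1.42e-29 short ton.

1.42e-29 short ton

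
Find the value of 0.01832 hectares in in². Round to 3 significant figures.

284000 square inches

1 ha = 1.55000e+7 square inches.
So 0.01832 × 1.55000e+7 ≈ 284000 in².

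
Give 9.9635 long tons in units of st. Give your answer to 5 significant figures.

1594.2 st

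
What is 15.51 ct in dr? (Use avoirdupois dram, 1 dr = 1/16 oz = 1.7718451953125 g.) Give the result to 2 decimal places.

1.75 dr

1 carat = 0.112877 dr.
So 15.51 × 0.112877 ≈ 1.75 dr.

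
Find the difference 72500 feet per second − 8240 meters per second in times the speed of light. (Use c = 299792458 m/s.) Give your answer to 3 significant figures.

72500 ft/s = 7.37110 × 10^-5 c and 8240 m/s = 2.74857 × 10^-5 c.
7.37110 × 10^-5 − 2.74857 × 10^-5 ≈ 4.62 × 10^-5 c.

4.62 × 10^-5 times the speed of light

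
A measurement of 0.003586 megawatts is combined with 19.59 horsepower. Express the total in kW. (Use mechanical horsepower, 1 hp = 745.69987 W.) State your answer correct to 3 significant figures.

0.003586 MW = 3.58600 kW and 19.59 hp = 14.6083 kW.
3.58600 + 14.6083 ≈ 18.2 kW.

18.2 kilowatts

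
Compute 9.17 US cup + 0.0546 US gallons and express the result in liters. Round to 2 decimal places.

9.17 US cup = 2.16951 L and 0.0546 US gal = 0.206683 L.
2.16951 + 0.206683 ≈ 2.38 L.

2.38 L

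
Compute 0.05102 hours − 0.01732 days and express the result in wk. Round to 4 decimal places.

0.05102 h = 0.000303690 wk and 0.01732 d = 0.00247429 wk.
0.000303690 − 0.00247429 ≈ -0.0022 wk.

-0.0022 wk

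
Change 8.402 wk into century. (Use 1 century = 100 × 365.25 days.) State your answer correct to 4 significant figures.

1 week = 0.000191650 centuries.
Thus 8.402 × 0.000191650 ≈ 0.001610 century.

0.001610 centuries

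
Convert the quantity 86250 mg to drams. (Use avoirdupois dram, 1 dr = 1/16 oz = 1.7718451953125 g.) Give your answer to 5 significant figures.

48.678 drams

1 mg = 0.000564383 drams.
Thus 86250 × 0.000564383 ≈ 48.678 dr.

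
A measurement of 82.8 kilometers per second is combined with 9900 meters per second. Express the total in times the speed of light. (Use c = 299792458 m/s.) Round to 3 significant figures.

82.8 km/s = 0.000276191 c and 9900 m/s = 3.30228 × 10^-5 c.
0.000276191 + 3.30228 × 10^-5 ≈ 0.000309 c.

0.000309 c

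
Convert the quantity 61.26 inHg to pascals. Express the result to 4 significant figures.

207500 pascals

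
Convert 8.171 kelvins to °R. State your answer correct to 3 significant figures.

°R = K × 9/5.
Applying the formula gives 14.7 °R.

14.7 degrees Rankine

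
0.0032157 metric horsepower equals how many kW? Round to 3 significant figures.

0.00237 kW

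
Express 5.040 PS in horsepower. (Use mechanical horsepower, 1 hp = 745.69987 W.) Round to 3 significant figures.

4.97 horsepower

1 metric horsepower = 0.986320 horsepower.
Then 5.040 × 0.986320 ≈ 4.97 hp.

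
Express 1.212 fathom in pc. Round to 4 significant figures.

1 fathom = 5.92674 × 10^-17 pc.
So 1.212 × 5.92674 × 10^-17 ≈ 7.183 × 10^-17 pc.

7.183 × 10^-17 pc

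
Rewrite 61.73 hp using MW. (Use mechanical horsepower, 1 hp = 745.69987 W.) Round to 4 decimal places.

1 hp = 0.000745700 MW.
So 61.73 × 0.000745700 ≈ 0.0460 MW.

0.0460 MW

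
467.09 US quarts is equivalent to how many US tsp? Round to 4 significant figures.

89680 US tsp

1 US quart = 192.000 US tsp.
467.09 × 192.000 ≈ 89680 US tsp.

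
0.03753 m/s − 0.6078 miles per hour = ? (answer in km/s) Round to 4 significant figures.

-0.0002342 km/s

0.03753 m/s = 3.75300 × 10^-5 km/s and 0.6078 mph = 0.000271711 km/s.
3.75300 × 10^-5 − 0.000271711 ≈ -0.0002342 km/s.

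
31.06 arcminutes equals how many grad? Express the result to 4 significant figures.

1 arcmin = 0.0185185 grad.
Then 31.06 × 0.0185185 ≈ 0.5752 grad.

0.5752 gradians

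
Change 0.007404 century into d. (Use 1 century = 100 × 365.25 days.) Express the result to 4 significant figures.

270.4 d

1 century = 36525.0 days.
Then 0.007404 × 36525.0 ≈ 270.4 d.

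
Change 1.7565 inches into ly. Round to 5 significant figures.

1 inch = 2.68478 × 10^-18 ly.
Then 1.7565 × 2.68478 × 10^-18 ≈ 4.7158 × 10^-18 ly.

4.7158 × 10^-18 ly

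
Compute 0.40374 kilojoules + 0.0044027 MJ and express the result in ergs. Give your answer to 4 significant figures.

0.40374 kJ = 4.03740 × 10^9 erg and 0.0044027 MJ = 4.40270 × 10^10 erg.
4.03740 × 10^9 + 4.40270 × 10^10 ≈ 4.806 × 10^10 erg.

4.806 × 10^10 ergs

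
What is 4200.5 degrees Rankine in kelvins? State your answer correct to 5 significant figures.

2333.6 kelvins

°R = K × 9/5.
Applying the formula gives 2333.6 K.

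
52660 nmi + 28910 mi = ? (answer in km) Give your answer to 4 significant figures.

52660 nmi = 97526.3 km and 28910 mi = 46526.1 km.
97526.3 + 46526.1 ≈ 144100 km.

144100 kilometers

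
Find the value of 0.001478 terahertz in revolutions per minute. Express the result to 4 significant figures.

8.868 × 10^10 rpm

1 THz = 6.00000 × 10^13 rpm.
0.001478 × 6.00000 × 10^13 ≈ 8.868 × 10^10 rpm.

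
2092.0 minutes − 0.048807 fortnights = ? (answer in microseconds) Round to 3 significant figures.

6.65e+10 μs

2092.0 min = 1.25520e+11 μs and 0.048807 fortnight = 5.90369e+10 μs.
1.25520e+11 − 5.90369e+10 ≈ 6.65e+10 μs.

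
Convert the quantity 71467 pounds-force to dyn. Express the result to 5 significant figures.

1 pound-force = 444822 dyn.
Then 71467 × 444822 ≈ 3.1790 × 10^10 dyn.

3.1790 × 10^10 dyn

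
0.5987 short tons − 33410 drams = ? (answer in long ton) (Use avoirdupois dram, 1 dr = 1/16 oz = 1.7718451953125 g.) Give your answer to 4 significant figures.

0.4763 long ton

0.5987 short ton = 0.534554 long ton and 33410 dr = 0.0582624 long ton.
0.534554 − 0.0582624 ≈ 0.4763 long ton.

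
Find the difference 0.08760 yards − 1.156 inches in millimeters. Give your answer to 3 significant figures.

50.7 millimeters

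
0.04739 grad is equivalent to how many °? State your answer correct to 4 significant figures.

0.04265 °

1 gradian = 0.900000 °.
Then 0.04739 × 0.900000 ≈ 0.04265 °.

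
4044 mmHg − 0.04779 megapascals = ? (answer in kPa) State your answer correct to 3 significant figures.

4044 mmHg = 539.156 kPa and 0.04779 MPa = 47.7900 kPa.
539.156 − 47.7900 ≈ 491 kPa.

491 kilopascals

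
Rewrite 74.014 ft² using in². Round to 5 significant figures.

10658 square inches

1 ft² = 144.000 in².
Thus 74.014 × 144.000 ≈ 10658 in².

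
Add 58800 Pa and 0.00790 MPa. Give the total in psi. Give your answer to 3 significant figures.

58800 Pa = 8.52822 psi and 0.00790 MPa = 1.14580 psi.
8.52822 + 1.14580 ≈ 9.67 psi.

9.67 psi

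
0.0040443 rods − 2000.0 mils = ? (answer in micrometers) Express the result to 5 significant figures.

0.0040443 rod = 20339.6 μm and 2000.0 mil = 50800.0 μm.
20339.6 − 50800.0 ≈ -30460 μm.

-30460 micrometers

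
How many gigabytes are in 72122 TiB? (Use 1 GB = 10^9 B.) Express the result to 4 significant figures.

1 tebibyte = 1099.51 GB.
72122 × 1099.51 ≈ 7.930e+7 GB.

7.930e+7 gigabytes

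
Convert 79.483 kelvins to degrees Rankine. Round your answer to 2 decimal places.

143.07 °R

°R = K × 9/5.
Applying the formula gives 143.07 °R.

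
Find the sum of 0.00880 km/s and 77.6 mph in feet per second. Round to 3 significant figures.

143 feet per second

0.00880 km/s = 28.8714 ft/s and 77.6 mph = 113.813 ft/s.
28.8714 + 113.813 ≈ 143 ft/s.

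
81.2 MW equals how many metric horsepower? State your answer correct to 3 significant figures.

110000 PS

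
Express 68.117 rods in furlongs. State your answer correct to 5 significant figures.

1.7029 furlongs

1 rod = 0.0250000 furlong.
Then 68.117 × 0.0250000 ≈ 1.7029 furlong.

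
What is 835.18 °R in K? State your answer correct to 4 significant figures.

°R = K × 9/5.
Applying the formula gives 464.0 K.

464.0 K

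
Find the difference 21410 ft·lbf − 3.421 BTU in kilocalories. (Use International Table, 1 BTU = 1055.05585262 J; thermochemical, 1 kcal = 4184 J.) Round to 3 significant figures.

21410 ft·lbf = 6.93787 kcal and 3.421 BTU = 0.862654 kcal.
6.93787 − 0.862654 ≈ 6.08 kcal.

6.08 kilocalories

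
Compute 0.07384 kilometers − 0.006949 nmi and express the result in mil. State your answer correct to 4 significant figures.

2.400 × 10^6 mil

0.07384 km = 2.90709 × 10^6 mil and 0.006949 nmi = 506675 mil.
2.90709 × 10^6 − 506675 ≈ 2.400 × 10^6 mil.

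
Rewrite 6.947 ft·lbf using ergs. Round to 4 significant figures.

1 foot-pound = 1.35582 × 10^7 erg.
Then 6.947 × 1.35582 × 10^7 ≈ 9.419 × 10^7 erg.

9.419 × 10^7 ergs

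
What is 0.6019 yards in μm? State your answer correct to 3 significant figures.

1 yard = 914400 μm.
So 0.6019 × 914400 ≈ 550000 μm.

550000 μm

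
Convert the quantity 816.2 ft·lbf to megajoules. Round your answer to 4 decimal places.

1 ft·lbf = 1.35582e-6 MJ.
So 816.2 × 1.35582e-6 ≈ 0.0011 MJ.

0.0011 MJ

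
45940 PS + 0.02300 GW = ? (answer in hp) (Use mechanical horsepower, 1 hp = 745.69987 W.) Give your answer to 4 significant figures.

45940 PS = 45311.54 hp and 0.02300 GW = 30843.51 hp.
45311.54 + 30843.51 ≈ 76160 hp.

76160 hp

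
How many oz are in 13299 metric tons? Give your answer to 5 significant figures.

4.6911 × 10^8 oz

1 t = 35274.0 oz.
Then 13299 × 35274.0 ≈ 4.6911 × 10^8 oz.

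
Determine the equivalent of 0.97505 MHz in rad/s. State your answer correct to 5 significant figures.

1 MHz = 6.28319e+6 radians per second.
So 0.97505 × 6.28319e+6 ≈ 6.1264e+6 rad/s.

6.1264e+6 rad/s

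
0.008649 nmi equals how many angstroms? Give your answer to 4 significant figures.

1 nmi = 1.85200e+13 angstroms.
0.008649 × 1.85200e+13 ≈ 1.602e+11 Å.

1.602e+11 Å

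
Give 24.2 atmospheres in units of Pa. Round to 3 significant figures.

2.45 × 10^6 pascals

1 atm = 101325 Pa.
Then 24.2 × 101325 ≈ 2.45 × 10^6 Pa.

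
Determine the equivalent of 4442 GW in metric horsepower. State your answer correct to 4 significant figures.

1 gigawatt = 1.35962 × 10^6 metric horsepower.
So 4442 × 1.35962 × 10^6 ≈ 6.039 × 10^9 PS.

6.039 × 10^9 PS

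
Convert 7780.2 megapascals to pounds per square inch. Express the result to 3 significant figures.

1.13e+6 psi

1 MPa = 145.038 pounds per square inch.
7780.2 × 145.038 ≈ 1.13e+6 psi.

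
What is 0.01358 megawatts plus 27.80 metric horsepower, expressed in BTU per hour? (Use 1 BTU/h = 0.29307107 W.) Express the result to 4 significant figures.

0.01358 MW = 46336.9 BTU/h and 27.80 PS = 69767.6 BTU/h.
46336.9 + 69767.6 ≈ 116100 BTU/h.

116100 BTU/h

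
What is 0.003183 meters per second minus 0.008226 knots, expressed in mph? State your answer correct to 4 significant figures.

-0.002346 mph

0.003183 m/s = 0.00712017 mph and 0.008226 kn = 0.00946631 mph.
0.00712017 − 0.00946631 ≈ -0.002346 mph.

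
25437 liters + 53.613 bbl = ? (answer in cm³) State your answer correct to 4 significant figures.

3.396e+7 cm³

25437 L = 2.54370e+7 cm³ and 53.613 bbl = 8.52379e+6 cm³.
2.54370e+7 + 8.52379e+6 ≈ 3.396e+7 cm³.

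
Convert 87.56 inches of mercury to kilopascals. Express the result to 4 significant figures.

296.5 kPa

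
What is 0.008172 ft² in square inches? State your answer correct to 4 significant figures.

1 square foot = 144.000 square inches.
Then 0.008172 × 144.000 ≈ 1.177 in².

1.177 square inches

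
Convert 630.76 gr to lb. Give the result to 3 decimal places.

1 grain = 0.000142857 pounds.
Then 630.76 × 0.000142857 ≈ 0.090 lb.

0.090 lb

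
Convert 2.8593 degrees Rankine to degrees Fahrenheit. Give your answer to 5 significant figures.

°R = °F + 459.67.
Applying the formula gives -456.81 °F.

-456.81 °F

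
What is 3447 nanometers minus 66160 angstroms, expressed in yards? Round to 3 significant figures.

-3.47 × 10^-6 yd

3447 nm = 3.76969 × 10^-6 yd and 66160 Å = 7.23535 × 10^-6 yd.
3.76969 × 10^-6 − 7.23535 × 10^-6 ≈ -3.47 × 10^-6 yd.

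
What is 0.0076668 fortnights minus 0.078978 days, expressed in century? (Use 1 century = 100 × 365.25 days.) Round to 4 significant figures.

7.764e-7 century

0.0076668 fortnight = 2.93868e-6 century and 0.078978 d = 2.16230e-6 century.
2.93868e-6 − 2.16230e-6 ≈ 7.764e-7 century.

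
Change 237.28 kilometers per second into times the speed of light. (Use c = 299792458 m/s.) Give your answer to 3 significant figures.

0.000791 times the speed of light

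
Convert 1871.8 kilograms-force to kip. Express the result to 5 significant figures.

4.1266 kips

1 kilogram-force = 0.00220462 kip.
So 1871.8 × 0.00220462 ≈ 4.1266 kip.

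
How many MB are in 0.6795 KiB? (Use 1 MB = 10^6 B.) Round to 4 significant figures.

0.0006958 MB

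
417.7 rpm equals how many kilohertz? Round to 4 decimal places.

1 rpm = 1.66667e-5 kHz.
417.7 × 1.66667e-5 ≈ 0.0070 kHz.

0.0070 kHz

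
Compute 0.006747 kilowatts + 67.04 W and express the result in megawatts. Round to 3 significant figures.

7.38e-5 megawatts

0.006747 kW = 6.74700e-6 MW and 67.04 W = 6.70400e-5 MW.
6.74700e-6 + 6.70400e-5 ≈ 7.38e-5 MW.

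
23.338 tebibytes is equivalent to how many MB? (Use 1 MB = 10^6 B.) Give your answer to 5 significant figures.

2.5660e+7 MB

1 TiB = 1.09951e+6 MB.
Then 23.338 × 1.09951e+6 ≈ 2.5660e+7 MB.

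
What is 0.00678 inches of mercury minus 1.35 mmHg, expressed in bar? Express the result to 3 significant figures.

-0.00157 bar

0.00678 inHg = 0.000229597 bar and 1.35 mmHg = 0.00179985 bar.
0.000229597 − 0.00179985 ≈ -0.00157 bar.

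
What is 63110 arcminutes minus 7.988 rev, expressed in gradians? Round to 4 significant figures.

-2026 grad

63110 arcmin = 1168.704 grad and 7.988 rev = 3195.200 grad.
1168.704 − 3195.200 ≈ -2026 grad.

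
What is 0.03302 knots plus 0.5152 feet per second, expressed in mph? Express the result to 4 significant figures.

0.3893 mph

0.03302 kn = 0.0379987 mph and 0.5152 ft/s = 0.351273 mph.
0.0379987 + 0.351273 ≈ 0.3893 mph.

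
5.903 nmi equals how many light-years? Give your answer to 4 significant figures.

1.156 × 10^-12 ly

1 nautical mile = 1.95757 × 10^-13 ly.
Thus 5.903 × 1.95757 × 10^-13 ≈ 1.156 × 10^-12 ly.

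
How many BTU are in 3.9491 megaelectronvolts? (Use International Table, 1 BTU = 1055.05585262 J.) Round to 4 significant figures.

5.997 × 10^-16 BTU

1 MeV = 1.51857 × 10^-16 British thermal units.
3.9491 × 1.51857 × 10^-16 ≈ 5.997 × 10^-16 BTU.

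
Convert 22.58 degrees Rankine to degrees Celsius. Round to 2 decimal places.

-260.61 °C

°R = (°C + 273.15) × 9/5.
Applying the formula gives -260.61 °C.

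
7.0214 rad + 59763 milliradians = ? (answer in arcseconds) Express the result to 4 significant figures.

1.378 × 10^7 arcseconds

7.0214 rad = 1.44827 × 10^6 arcsec and 59763 mrad = 1.23270 × 10^7 arcsec.
1.44827 × 10^6 + 1.23270 × 10^7 ≈ 1.378 × 10^7 arcsec.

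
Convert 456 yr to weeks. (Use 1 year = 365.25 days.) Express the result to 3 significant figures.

23800 weeks

1 year = 52.1786 wk.
Thus 456 × 52.1786 ≈ 23800 wk.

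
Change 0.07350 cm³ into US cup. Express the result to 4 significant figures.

0.0003107 US cups

1 cm³ = 0.00422675 US cup.
0.07350 × 0.00422675 ≈ 0.0003107 US cup.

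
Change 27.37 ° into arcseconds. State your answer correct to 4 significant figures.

1 degree = 3600.00 arcsec.
So 27.37 × 3600.00 ≈ 98530 arcsec.

98530 arcseconds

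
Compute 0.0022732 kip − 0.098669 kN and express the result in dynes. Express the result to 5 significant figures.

0.0022732 kip = 1.01117 × 10^6 dyn and 0.098669 kN = 9.86690 × 10^6 dyn.
1.01117 × 10^6 − 9.86690 × 10^6 ≈ -8.8557 × 10^6 dyn.

-8.8557 × 10^6 dyn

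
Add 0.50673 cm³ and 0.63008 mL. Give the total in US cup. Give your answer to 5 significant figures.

0.0048050 US cup

0.50673 cm³ = 0.00214182 US cup and 0.63008 mL = 0.00266319 US cup.
0.00214182 + 0.00266319 ≈ 0.0048050 US cup.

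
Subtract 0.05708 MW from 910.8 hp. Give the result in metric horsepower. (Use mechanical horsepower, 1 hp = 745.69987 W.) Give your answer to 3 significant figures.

846 PS

910.8 hp = 923.432 PS and 0.05708 MW = 77.6072 PS.
923.432 − 77.6072 ≈ 846 PS.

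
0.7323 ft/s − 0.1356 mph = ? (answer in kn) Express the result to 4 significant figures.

0.7323 ft/s = 0.433876 kn and 0.1356 mph = 0.117833 kn.
0.433876 − 0.117833 ≈ 0.3160 kn.

0.3160 kn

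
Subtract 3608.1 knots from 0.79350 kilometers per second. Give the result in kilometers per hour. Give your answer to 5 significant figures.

-3825.6 km/h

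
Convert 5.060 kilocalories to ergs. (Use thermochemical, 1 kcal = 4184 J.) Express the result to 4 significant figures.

1 kilocalorie = 4.18400e+10 ergs.
So 5.060 × 4.18400e+10 ≈ 2.117e+11 erg.

2.117e+11 ergs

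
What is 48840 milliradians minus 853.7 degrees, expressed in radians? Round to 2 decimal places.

33.94 rad

48840 mrad = 48.8400 rad and 853.7 ° = 14.8999 rad.
48.8400 − 14.8999 ≈ 33.94 rad.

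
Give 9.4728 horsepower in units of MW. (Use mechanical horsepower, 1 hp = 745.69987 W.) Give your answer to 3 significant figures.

0.00706 megawatts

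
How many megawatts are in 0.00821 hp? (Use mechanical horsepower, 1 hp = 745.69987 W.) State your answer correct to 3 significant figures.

6.12e-6 MW

1 horsepower = 0.000745700 MW.
Thus 0.00821 × 0.000745700 ≈ 6.12e-6 MW.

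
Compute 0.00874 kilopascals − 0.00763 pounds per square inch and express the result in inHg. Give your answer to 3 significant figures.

0.00874 kPa = 0.00258092 inHg and 0.00763 psi = 0.0155348 inHg.
0.00258092 − 0.0155348 ≈ -0.0130 inHg.

-0.0130 inHg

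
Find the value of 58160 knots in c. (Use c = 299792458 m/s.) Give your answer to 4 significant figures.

1 kn = 1.71600e-9 c.
58160 × 1.71600e-9 ≈ 9.980e-5 c.

9.980e-5 c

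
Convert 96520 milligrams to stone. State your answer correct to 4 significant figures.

1 mg = 1.57473 × 10^-7 st.
96520 × 1.57473 × 10^-7 ≈ 0.01520 st.

0.01520 stone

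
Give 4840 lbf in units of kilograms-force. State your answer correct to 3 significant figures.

1 lbf = 0.453592 kgf.
So 4840 × 0.453592 ≈ 2200 kgf.

2200 kgf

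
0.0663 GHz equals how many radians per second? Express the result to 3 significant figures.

1 gigahertz = 6.28319 × 10^9 rad/s.
Then 0.0663 × 6.28319 × 10^9 ≈ 4.17 × 10^8 rad/s.

4.17 × 10^8 rad/s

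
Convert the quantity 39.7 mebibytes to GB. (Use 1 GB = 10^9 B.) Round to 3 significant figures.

0.0416 GB

1 MiB = 0.00104858 gigabytes.
39.7 × 0.00104858 ≈ 0.0416 GB.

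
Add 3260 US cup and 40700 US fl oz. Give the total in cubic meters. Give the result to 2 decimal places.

1.97 m³

3260 US cup = 0.771278 m³ and 40700 US fl oz = 1.20364 m³.
0.771278 + 1.20364 ≈ 1.97 m³.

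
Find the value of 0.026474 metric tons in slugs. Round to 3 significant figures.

1.81 slug

1 metric ton = 68.5218 slugs.
0.026474 × 68.5218 ≈ 1.81 slug.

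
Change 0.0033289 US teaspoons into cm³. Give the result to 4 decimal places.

1 US tsp = 4.92892 cubic centimeters.
So 0.0033289 × 4.92892 ≈ 0.0164 cm³.

0.0164 cm³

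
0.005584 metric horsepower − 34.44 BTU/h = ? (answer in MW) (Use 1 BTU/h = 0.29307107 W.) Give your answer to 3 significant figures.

0.005584 PS = 4.10703e-6 MW and 34.44 BTU/h = 1.00934e-5 MW.
4.10703e-6 − 1.00934e-5 ≈ -5.99e-6 MW.

-5.99e-6 MW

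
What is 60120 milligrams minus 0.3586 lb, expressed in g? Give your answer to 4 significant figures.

-102.5 g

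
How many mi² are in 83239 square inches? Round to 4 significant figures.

2.073 × 10^-5 square miles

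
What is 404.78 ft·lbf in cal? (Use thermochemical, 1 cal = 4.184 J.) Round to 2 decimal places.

131.17 cal

1 ft·lbf = 0.324048 cal.
404.78 × 0.324048 ≈ 131.17 cal.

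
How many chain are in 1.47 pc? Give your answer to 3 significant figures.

1 pc = 1.53388e+15 chain.
1.47 × 1.53388e+15 ≈ 2.25e+15 chain.

2.25e+15 chains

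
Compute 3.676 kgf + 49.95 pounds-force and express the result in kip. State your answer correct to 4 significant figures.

0.05805 kip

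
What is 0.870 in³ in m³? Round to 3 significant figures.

1.43e-5 m³

1 cubic inch = 1.63871e-5 m³.
0.870 × 1.63871e-5 ≈ 1.43e-5 m³.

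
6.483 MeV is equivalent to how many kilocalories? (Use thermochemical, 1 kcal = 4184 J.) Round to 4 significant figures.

1 megaelectronvolt = 3.82929 × 10^-17 kcal.
So 6.483 × 3.82929 × 10^-17 ≈ 2.483 × 10^-16 kcal.

2.483 × 10^-16 kcal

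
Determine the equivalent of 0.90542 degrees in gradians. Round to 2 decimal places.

1 degree = 1.11111 grad.
So 0.90542 × 1.11111 ≈ 1.01 grad.

1.01 grad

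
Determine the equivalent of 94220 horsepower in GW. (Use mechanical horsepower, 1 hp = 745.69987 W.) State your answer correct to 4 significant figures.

1 horsepower = 7.45700 × 10^-7 GW.
So 94220 × 7.45700 × 10^-7 ≈ 0.07026 GW.

0.07026 gigawatts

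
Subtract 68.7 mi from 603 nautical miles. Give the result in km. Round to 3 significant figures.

603 nmi = 1116.76 km and 68.7 mi = 110.562 km.
1116.76 − 110.562 ≈ 1010 km.

1010 km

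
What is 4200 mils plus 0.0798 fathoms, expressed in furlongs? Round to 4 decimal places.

4200 mil = 0.000530303 furlong and 0.0798 fathom = 0.000725455 furlong.
0.000530303 + 0.000725455 ≈ 0.0013 furlong.

0.0013 furlong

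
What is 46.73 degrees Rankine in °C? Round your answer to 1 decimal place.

°R = (°C + 273.15) × 9/5.
Applying the formula gives -247.2 °C.

-247.2 °C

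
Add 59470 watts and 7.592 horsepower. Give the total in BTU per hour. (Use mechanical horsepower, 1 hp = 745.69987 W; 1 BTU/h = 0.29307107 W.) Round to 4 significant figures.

59470 W = 202920 BTU/h and 7.592 hp = 19317.3 BTU/h.
202920 + 19317.3 ≈ 222200 BTU/h.

222200 BTU per hour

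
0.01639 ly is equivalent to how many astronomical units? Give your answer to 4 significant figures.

1037 astronomical units

1 ly = 63241.1 au.
Then 0.01639 × 63241.1 ≈ 1037 au.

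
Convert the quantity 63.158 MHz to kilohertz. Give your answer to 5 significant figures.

1 MHz = 1000.00 kilohertz.
Thus 63.158 × 1000.00 ≈ 63158 kHz.

63158 kilohertz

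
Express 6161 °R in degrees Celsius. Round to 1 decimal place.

°R = (°C + 273.15) × 9/5.
Applying the formula gives 3149.6 °C.

3149.6 degrees Celsius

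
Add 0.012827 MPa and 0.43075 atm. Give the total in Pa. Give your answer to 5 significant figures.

0.012827 MPa = 12827.0 Pa and 0.43075 atm = 43645.7 Pa.
12827.0 + 43645.7 ≈ 56473 Pa.

56473 pascals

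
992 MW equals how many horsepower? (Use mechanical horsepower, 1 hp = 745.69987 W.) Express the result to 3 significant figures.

1.33e+6 hp

1 MW = 1341.02 horsepower.
So 992 × 1341.02 ≈ 1.33e+6 hp.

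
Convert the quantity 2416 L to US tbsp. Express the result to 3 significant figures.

1 liter = 67.6280 US tbsp.
2416 × 67.6280 ≈ 163000 US tbsp.

163000 US tablespoons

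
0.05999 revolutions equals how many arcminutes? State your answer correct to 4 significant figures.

1296 arcminutes

1 rev = 21600.0 arcmin.
0.05999 × 21600.0 ≈ 1296 arcmin.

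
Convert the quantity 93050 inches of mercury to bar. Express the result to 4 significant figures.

3151 bar

1 inch of mercury = 0.0338639 bar.
Then 93050 × 0.0338639 ≈ 3151 bar.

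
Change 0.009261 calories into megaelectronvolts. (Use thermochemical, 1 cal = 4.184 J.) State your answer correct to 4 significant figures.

2.418e+11 megaelectronvolts

1 calorie = 2.61145e+13 megaelectronvolts.
So 0.009261 × 2.61145e+13 ≈ 2.418e+11 MeV.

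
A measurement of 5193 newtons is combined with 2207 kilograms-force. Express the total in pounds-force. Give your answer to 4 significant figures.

6033 pounds-force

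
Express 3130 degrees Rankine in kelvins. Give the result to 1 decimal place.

1738.9 kelvins

°R = K × 9/5.
Applying the formula gives 1738.9 K.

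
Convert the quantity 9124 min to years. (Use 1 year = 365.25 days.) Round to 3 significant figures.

0.0173 years

1 minute = 1.90129 × 10^-6 yr.
Then 9124 × 1.90129 × 10^-6 ≈ 0.0173 yr.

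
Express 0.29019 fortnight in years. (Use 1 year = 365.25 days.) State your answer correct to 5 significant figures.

0.011123 years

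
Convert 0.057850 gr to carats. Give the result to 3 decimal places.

0.019 ct

1 grain = 0.323995 carats.
Thus 0.057850 × 0.323995 ≈ 0.019 ct.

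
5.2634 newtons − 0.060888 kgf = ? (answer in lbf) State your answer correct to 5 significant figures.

5.2634 N = 1.18326 lbf and 0.060888 kgf = 0.134235 lbf.
1.18326 − 0.134235 ≈ 1.0490 lbf.

1.0490 pounds-force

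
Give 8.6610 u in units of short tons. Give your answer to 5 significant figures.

1.5853e-29 short ton

1 atomic mass unit = 1.83043e-30 short tons.
Then 8.6610 × 1.83043e-30 ≈ 1.5853e-29 short ton.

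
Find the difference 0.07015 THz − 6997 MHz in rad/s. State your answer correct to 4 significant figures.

0.07015 THz = 4.40765 × 10^11 rad/s and 6997 MHz = 4.39634 × 10^10 rad/s.
4.40765 × 10^11 − 4.39634 × 10^10 ≈ 3.968 × 10^11 rad/s.

3.968 × 10^11 radians per second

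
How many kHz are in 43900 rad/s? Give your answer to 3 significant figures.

1 rad/s = 0.000159155 kilohertz.
43900 × 0.000159155 ≈ 6.99 kHz.

6.99 kHz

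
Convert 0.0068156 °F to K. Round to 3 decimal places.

255.376 K

K = (°F + 459.67) × 5/9.
Applying the formula gives 255.376 K.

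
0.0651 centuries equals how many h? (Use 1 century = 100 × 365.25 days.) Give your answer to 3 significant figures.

1 century = 876600 hours.
So 0.0651 × 876600 ≈ 57100 h.

57100 hours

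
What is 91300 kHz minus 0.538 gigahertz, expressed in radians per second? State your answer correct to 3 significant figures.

-2.81e+9 rad/s

91300 kHz = 5.73655e+8 rad/s and 0.538 GHz = 3.38035e+9 rad/s.
5.73655e+8 − 3.38035e+9 ≈ -2.81e+9 rad/s.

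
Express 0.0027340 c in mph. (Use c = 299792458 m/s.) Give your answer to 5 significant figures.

1.8335e+6 mph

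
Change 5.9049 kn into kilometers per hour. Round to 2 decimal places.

10.94 kilometers per hour

1 kn = 1.85200 kilometers per hour.
So 5.9049 × 1.85200 ≈ 10.94 km/h.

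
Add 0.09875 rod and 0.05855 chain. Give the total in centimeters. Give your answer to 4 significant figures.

167.4 cm

0.09875 rod = 49.66335 cm and 0.05855 chain = 117.7839 cm.
49.66335 + 117.7839 ≈ 167.4 cm.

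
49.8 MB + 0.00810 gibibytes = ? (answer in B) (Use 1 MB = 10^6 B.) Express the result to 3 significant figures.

5.85e+7 bytes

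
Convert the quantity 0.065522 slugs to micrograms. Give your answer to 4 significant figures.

9.562e+8 μg

1 slug = 1.45939e+10 μg.
0.065522 × 1.45939e+10 ≈ 9.562e+8 μg.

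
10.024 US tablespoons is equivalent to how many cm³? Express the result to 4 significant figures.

148.2 cubic centimeters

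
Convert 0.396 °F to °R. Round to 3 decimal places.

°R = °F + 459.67.
Applying the formula gives 460.066 °R.

460.066 °R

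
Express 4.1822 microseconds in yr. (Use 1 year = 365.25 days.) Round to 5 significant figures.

1.3253 × 10^-13 yr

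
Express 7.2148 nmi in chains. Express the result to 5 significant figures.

1 nmi = 92.0624 chain.
Then 7.2148 × 92.0624 ≈ 664.21 chain.

664.21 chain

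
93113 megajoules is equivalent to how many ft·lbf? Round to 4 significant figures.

1 MJ = 737562 ft·lbf.
93113 × 737562 ≈ 6.868 × 10^10 ft·lbf.

6.868 × 10^10 ft·lbf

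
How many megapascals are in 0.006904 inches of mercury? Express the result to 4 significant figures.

2.338e-5 MPa

1 inch of mercury = 0.00338639 megapascals.
Then 0.006904 × 0.00338639 ≈ 2.338e-5 MPa.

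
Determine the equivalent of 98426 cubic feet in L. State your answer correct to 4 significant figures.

2.787e+6 liters

1 cubic foot = 28.3168 L.
98426 × 28.3168 ≈ 2.787e+6 L.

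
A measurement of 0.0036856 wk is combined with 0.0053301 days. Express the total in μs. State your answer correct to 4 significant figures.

2.690e+9 μs

0.0036856 wk = 2.22905e+9 μs and 0.0053301 d = 4.60521e+8 μs.
2.22905e+9 + 4.60521e+8 ≈ 2.690e+9 μs.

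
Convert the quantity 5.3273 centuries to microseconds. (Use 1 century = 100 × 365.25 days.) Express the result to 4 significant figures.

1.681 × 10^16 microseconds

1 century = 3.15576 × 10^15 microseconds.
Then 5.3273 × 3.15576 × 10^15 ≈ 1.681 × 10^16 μs.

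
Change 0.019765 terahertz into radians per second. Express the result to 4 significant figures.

1.242e+11 radians per second

1 terahertz = 6.28319e+12 rad/s.
0.019765 × 6.28319e+12 ≈ 1.242e+11 rad/s.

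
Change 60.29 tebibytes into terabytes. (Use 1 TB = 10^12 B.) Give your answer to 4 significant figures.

66.29 TB

1 TiB = 1.09951 TB.
So 60.29 × 1.09951 ≈ 66.29 TB.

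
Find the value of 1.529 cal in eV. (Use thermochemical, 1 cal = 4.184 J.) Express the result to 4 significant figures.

3.993 × 10^19 electronvolts

1 cal = 2.61145 × 10^19 eV.
Thus 1.529 × 2.61145 × 10^19 ≈ 3.993 × 10^19 eV.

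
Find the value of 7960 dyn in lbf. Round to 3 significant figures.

0.0179 lbf

1 dyne = 2.24809e-6 lbf.
Then 7960 × 2.24809e-6 ≈ 0.0179 lbf.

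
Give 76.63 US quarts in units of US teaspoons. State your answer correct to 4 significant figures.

14710 US tsp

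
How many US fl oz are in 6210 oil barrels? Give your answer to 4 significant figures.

3.338 × 10^7 US fl oz

1 bbl = 5376.00 US fl oz.
6210 × 5376.00 ≈ 3.338 × 10^7 US fl oz.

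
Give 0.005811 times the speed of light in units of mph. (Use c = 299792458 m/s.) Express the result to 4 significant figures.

3.897e+6 mph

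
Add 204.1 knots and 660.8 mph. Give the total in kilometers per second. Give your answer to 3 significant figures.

0.400 km/s

204.1 kn = 0.104998 km/s and 660.8 mph = 0.295404 km/s.
0.104998 + 0.295404 ≈ 0.400 km/s.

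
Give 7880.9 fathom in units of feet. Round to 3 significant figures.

1 fathom = 6.00000 ft.
Thus 7880.9 × 6.00000 ≈ 47300 ft.

47300 ft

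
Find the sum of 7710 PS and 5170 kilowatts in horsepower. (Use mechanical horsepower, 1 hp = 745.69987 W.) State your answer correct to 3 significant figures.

7710 PS = 7604.53 hp and 5170 kW = 6933.08 hp.
7604.53 + 6933.08 ≈ 14500 hp.

14500 hp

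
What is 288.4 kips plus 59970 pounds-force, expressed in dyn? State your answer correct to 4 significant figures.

1.550e+11 dyn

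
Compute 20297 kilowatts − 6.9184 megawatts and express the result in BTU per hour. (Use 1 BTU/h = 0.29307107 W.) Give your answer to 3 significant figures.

4.56 × 10^7 BTU/h

20297 kW = 6.92562 × 10^7 BTU/h and 6.9184 MW = 2.36066 × 10^7 BTU/h.
6.92562 × 10^7 − 2.36066 × 10^7 ≈ 4.56 × 10^7 BTU/h.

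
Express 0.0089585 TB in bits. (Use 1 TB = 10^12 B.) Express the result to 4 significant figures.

1 TB = 8.00000e+12 bits.
Then 0.0089585 × 8.00000e+12 ≈ 7.167e+10 bit.

7.167e+10 bit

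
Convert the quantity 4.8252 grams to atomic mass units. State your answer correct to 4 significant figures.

2.906e+24 u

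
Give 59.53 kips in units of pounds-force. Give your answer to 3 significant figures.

1 kip = 1000.00 pounds-force.
Thus 59.53 × 1000.00 ≈ 59500 lbf.

59500 lbf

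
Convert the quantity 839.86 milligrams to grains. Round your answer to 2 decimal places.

1 mg = 0.0154324 grains.
So 839.86 × 0.0154324 ≈ 12.96 gr.

12.96 gr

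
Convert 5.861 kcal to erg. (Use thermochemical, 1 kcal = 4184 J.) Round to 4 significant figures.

2.452 × 10^11 erg

1 kcal = 4.18400 × 10^10 ergs.
5.861 × 4.18400 × 10^10 ≈ 2.452 × 10^11 erg.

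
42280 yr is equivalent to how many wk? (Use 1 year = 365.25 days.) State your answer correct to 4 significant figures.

2.206 × 10^6 weeks

1 year = 52.1786 weeks.
Then 42280 × 52.1786 ≈ 2.206 × 10^6 wk.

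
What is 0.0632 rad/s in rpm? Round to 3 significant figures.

0.604 rpm

1 rad/s = 9.54930 rpm.
Then 0.0632 × 9.54930 ≈ 0.604 rpm.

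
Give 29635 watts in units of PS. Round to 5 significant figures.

40.292 PS

1 watt = 0.00135962 PS.
29635 × 0.00135962 ≈ 40.292 PS.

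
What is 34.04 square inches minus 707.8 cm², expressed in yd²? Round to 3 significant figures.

-0.0584 square yards

34.04 in² = 0.0262654 yd² and 707.8 cm² = 0.0846522 yd².
0.0262654 − 0.0846522 ≈ -0.0584 yd².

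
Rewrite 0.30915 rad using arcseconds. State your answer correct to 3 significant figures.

1 radian = 206265 arcsec.
Thus 0.30915 × 206265 ≈ 63800 arcsec.

63800 arcsec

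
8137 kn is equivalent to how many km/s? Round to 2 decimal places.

4.19 km/s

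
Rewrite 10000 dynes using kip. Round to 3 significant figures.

1 dyne = 2.24809e-9 kip.
10000 × 2.24809e-9 ≈ 2.25e-5 kip.

2.25e-5 kips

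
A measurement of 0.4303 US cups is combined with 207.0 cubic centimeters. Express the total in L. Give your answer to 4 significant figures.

0.3088 liters

0.4303 US cup = 0.101804 L and 207.0 cm³ = 0.207000 L.
0.101804 + 0.207000 ≈ 0.3088 L.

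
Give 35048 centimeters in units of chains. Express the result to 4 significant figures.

17.42 chain

1 centimeter = 0.000497097 chains.
Thus 35048 × 0.000497097 ≈ 17.42 chain.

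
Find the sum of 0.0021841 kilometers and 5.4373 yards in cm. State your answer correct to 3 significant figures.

0.0021841 km = 218.410 cm and 5.4373 yd = 497.187 cm.
218.410 + 497.187 ≈ 716 cm.

716 cm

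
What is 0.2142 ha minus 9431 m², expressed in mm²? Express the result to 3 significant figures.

-7.29 × 10^9 mm²

0.2142 ha = 2.14200 × 10^9 mm² and 9431 m² = 9.43100 × 10^9 mm².
2.14200 × 10^9 − 9.43100 × 10^9 ≈ -7.29 × 10^9 mm².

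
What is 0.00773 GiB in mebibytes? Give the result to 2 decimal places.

7.92 MiB

1 gibibyte = 1024.00 MiB.
So 0.00773 × 1024.00 ≈ 7.92 MiB.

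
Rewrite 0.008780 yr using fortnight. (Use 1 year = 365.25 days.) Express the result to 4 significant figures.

1 yr = 26.0893 fortnights.
So 0.008780 × 26.0893 ≈ 0.2291 fortnight.

0.2291 fortnights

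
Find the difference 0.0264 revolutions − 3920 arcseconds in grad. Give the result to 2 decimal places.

0.0264 rev = 10.5600 grad and 3920 arcsec = 1.20988 grad.
10.5600 − 1.20988 ≈ 9.35 grad.

9.35 grad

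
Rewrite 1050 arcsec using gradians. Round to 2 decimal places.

0.32 gradians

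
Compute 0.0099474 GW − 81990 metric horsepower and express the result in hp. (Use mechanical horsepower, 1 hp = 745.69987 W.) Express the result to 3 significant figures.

-67500 horsepower

0.0099474 GW = 13339.7 hp and 81990 PS = 80868.4 hp.
13339.7 − 80868.4 ≈ -67500 hp.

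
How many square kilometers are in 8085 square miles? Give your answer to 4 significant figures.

1 mi² = 2.58999 square kilometers.
8085 × 2.58999 ≈ 20940 km².

20940 km²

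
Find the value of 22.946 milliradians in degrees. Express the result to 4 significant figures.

1.315 degrees

1 milliradian = 0.0572958 degrees.
22.946 × 0.0572958 ≈ 1.315 °.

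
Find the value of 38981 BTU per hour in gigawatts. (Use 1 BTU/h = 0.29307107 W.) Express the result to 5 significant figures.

1.1424e-5 GW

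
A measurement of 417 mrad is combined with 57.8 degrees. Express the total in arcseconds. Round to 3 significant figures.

294000 arcsec

417 mrad = 86012.4 arcsec and 57.8 ° = 208080 arcsec.
86012.4 + 208080 ≈ 294000 arcsec.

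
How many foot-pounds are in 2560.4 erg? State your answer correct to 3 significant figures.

0.000189 ft·lbf

1 erg = 7.37562 × 10^-8 foot-pounds.
Thus 2560.4 × 7.37562 × 10^-8 ≈ 0.000189 ft·lbf.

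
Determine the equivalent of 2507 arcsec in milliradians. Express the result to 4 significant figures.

1 arcsec = 0.00484814 mrad.
2507 × 0.00484814 ≈ 12.15 mrad.

12.15 mrad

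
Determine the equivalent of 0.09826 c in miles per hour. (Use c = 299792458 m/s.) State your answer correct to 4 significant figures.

6.589 × 10^7 mph

1 speed of light = 6.70617 × 10^8 miles per hour.
0.09826 × 6.70617 × 10^8 ≈ 6.589 × 10^7 mph.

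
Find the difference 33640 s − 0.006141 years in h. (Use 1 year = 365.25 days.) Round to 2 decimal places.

-44.49 hours

33640 s = 9.34444 h and 0.006141 yr = 53.8320 h.
9.34444 − 53.8320 ≈ -44.49 h.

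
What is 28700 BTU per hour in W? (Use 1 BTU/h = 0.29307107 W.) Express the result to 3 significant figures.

8410 W

1 BTU/h = 0.293071 watts.
28700 × 0.293071 ≈ 8410 W.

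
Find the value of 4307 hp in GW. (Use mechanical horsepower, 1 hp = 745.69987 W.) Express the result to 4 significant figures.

1 hp = 7.45700e-7 GW.
So 4307 × 7.45700e-7 ≈ 0.003212 GW.

0.003212 GW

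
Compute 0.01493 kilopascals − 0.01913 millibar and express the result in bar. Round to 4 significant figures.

0.01493 kPa = 0.000149300 bar and 0.01913 mbar = 1.91300e-5 bar.
0.000149300 − 1.91300e-5 ≈ 0.0001302 bar.

0.0001302 bar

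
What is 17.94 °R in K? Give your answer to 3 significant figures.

°R = K × 9/5.
Applying the formula gives 9.97 K.

9.97 kelvins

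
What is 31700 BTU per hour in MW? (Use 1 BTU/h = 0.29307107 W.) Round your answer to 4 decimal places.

0.0093 MW

1 BTU/h = 2.93071e-7 megawatts.
Then 31700 × 2.93071e-7 ≈ 0.0093 MW.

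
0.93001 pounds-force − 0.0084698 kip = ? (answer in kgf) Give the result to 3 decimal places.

0.93001 lbf = 0.421845 kgf and 0.0084698 kip = 3.84184 kgf.
0.421845 − 3.84184 ≈ -3.420 kgf.

-3.420 kilograms-force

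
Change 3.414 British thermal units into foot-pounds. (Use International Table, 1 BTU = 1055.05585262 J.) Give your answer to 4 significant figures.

1 British thermal unit = 778.169 ft·lbf.
3.414 × 778.169 ≈ 2657 ft·lbf.

2657 foot-pounds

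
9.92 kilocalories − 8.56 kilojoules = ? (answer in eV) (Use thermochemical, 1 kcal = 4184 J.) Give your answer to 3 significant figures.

2.06e+23 eV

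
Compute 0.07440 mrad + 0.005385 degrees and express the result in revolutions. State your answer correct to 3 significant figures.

0.07440 mrad = 1.18411 × 10^-5 rev and 0.005385 ° = 1.49583 × 10^-5 rev.
1.18411 × 10^-5 + 1.49583 × 10^-5 ≈ 2.68 × 10^-5 rev.

2.68 × 10^-5 rev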